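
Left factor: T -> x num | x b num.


Common prefix: 'x'
Factored: T -> x T', T' -> num | b num


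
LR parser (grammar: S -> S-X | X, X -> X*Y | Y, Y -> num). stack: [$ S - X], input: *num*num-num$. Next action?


'*' can extend X; shift to build X -> X*Y
Action: shift


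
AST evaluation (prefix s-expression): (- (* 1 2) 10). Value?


Evaluate inner: (* 1 2) = 2
Evaluate root: (- 2 10) = -8
Result: -8


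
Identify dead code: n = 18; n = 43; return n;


first assignment to n is overwritten before any read
Dead: 'n = 18'


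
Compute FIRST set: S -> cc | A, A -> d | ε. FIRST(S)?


Per alternative of S: FIRST(cc) = {c}; FIRST(A) = {d, ε}
FIRST(S) = {c, d, ε}


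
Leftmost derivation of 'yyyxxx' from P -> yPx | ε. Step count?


Derivation: P => yPx => yyPxx => yyyPxxx => yyyxxx
Steps: 4


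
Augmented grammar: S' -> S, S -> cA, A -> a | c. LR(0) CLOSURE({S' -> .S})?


Start: S' -> .S
For each item with dot before a nonterminal B, add B -> .γ for every B-production
Closure: [S' -> .S, S -> .cA]


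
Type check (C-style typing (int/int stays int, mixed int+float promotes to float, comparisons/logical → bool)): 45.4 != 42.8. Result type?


Operand types: float != float
Rule: comparison yields bool
Result type: bool


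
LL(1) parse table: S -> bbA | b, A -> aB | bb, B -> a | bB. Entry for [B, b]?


For [B, b]: 'b' ∈ FIRST(bB)
Entry: B -> bB


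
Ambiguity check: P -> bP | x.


right-linear, alternatives start with distinct terminals 'b' vs 'x': unique leftmost derivation
Unambiguous


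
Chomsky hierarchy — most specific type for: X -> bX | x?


Right-linear: every RHS is a terminal or a terminal followed by one nonterminal
Classification: Type 3 (Regular)


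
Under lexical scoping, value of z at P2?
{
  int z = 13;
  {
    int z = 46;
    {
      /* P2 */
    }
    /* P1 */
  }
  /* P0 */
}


P2's block does not declare z; resolves to the enclosing declaration at depth 1
z = 46


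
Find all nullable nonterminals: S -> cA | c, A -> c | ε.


A nonterminal is nullable iff some alternative derives ε (directly, or every symbol in it is nullable)
Nullable: {A}


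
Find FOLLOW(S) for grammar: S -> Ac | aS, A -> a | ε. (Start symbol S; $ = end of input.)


$ ∈ FOLLOW(S). For each A -> αBβ: add FIRST(β)\{ε} to FOLLOW(B); if β nullable, add FOLLOW(A).
FOLLOW(S) = {$}


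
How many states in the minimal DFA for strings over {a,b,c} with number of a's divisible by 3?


Track (count of a) mod 3: states 0..2, accept at 0
Minimal DFA: 3 states


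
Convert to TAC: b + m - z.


Break into single-operator statements:
t1 = b + m
t2 = t1 - z


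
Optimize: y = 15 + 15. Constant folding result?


15 + 15 = 30 at compile time
Optimized: y = 30


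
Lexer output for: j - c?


Scan left to right, longest-match per lexeme
Tokens: ID(j), OP(-), ID(c)


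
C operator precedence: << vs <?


'<<' is shift (level 8); '<' is relational (level 7)
Higher level binds tighter
'<<' has higher precedence than '<'


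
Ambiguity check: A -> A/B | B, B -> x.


precedence layered via separate nonterminal B: deterministic
Unambiguous


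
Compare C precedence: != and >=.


'>=' is relational (level 7); '!=' is equality (level 6)
Higher level binds tighter
'>=' has higher precedence than '!='


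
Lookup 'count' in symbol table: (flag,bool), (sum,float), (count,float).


Lookup 'count' → type float


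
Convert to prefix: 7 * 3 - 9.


left-to-right (same/higher precedence on left): tree is (- (* 7 3) 9)
Prefix: - * 7 3 9


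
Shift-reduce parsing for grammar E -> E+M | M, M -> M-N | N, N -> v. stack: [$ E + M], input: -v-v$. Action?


'-' can extend M; shift to build M -> M-N
Action: shift


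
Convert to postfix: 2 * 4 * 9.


Left to right (same or higher precedence on left)
Postfix: 2 4 * 9 *


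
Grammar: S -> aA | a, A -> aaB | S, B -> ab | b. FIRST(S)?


Per alternative of S: FIRST(aA) = {a}; FIRST(a) = {a}
FIRST(S) = {a}


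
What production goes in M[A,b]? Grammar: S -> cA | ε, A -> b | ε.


For [A, b]: 'b' ∈ FIRST(b)
Entry: A -> b


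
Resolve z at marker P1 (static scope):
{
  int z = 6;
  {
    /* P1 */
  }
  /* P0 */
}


P1's block does not declare z; resolves to the enclosing declaration at depth 0
z = 6


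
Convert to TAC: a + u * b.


Break into single-operator statements:
t1 = u * b
t2 = a + t1


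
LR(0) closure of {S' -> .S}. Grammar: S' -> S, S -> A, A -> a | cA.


Start: S' -> .S
For each item with dot before a nonterminal B, add B -> .γ for every B-production
Closure: [S' -> .S, S -> .A, A -> .a, A -> .cA]


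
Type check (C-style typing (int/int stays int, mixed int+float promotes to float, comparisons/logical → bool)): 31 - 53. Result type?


Operand types: int - int
Rule: mixed int/float promotes to float; int/int stays int
Result type: int


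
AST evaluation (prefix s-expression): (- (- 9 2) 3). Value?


Evaluate inner: (- 9 2) = 7
Evaluate root: (- 7 3) = 4
Result: 4


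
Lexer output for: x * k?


Scan left to right, longest-match per lexeme
Tokens: ID(x), OP(*), ID(k)


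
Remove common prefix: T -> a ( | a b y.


Common prefix: 'a'
Factored: T -> a T', T' -> ( | b y


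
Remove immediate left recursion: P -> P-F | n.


Left-recursive alternatives: P-F; non-recursive: n
Introduce P': P -> nP', P' -> -FP' | ε


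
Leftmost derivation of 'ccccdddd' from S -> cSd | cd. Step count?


Derivation: S => cSd => ccSdd => cccSddd => ccccdddd
Steps: 4


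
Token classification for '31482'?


Pattern: digits only
Type: INTEGER_LITERAL


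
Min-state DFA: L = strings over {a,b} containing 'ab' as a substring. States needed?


KMP-style automaton: 2 progress states + 1 absorbing accept = 3
Minimal DFA: 3 states


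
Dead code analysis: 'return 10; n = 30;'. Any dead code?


statement follows a return and is unreachable
Dead: 'n = 30'


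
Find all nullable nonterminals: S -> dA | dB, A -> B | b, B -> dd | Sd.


A nonterminal is nullable iff some alternative derives ε (directly, or every symbol in it is nullable)
Nullable: {}


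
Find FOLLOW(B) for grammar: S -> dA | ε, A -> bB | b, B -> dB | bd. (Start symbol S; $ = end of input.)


$ ∈ FOLLOW(S). For each A -> αBβ: add FIRST(β)\{ε} to FOLLOW(B); if β nullable, add FOLLOW(A).
FOLLOW(B) = {$}


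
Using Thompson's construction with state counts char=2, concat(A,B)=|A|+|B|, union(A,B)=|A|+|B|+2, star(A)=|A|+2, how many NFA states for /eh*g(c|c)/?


Syntax tree has 5 char leaf(s), 1 union(s), 1 star(s)
chars contribute 5×2 = 10; each union adds +2; each star adds +2
Total: 10 + 2 + 2 = 14 states


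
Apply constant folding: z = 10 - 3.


10 - 3 = 7 at compile time
Optimized: z = 7


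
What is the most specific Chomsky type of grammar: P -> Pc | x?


Left-linear: every RHS is a terminal or one nonterminal followed by a terminal
Classification: Type 3 (Regular)


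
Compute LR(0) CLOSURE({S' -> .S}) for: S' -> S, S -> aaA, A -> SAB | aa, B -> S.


Start: S' -> .S
For each item with dot before a nonterminal B, add B -> .γ for every B-production
Closure: [S' -> .S, S -> .aaA]


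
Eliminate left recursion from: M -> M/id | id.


Left-recursive alternatives: M/id; non-recursive: id
Introduce M': M -> idM', M' -> /idM' | ε


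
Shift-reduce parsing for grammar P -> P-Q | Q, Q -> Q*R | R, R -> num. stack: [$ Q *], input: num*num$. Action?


no handle; shift 'num'
Action: shift


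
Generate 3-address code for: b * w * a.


Break into single-operator statements:
t1 = b * w
t2 = t1 * a


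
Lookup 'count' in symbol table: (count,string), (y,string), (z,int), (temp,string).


Lookup 'count' → type string


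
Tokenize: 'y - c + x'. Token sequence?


Scan left to right, longest-match per lexeme
Tokens: ID(y), OP(-), ID(c), OP(+), ID(x)


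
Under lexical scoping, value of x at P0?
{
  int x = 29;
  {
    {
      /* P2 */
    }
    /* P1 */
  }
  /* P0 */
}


x declared in the same block as P0
x = 29


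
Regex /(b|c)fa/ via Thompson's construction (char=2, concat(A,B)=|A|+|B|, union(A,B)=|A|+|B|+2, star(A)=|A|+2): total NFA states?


Syntax tree has 4 char leaf(s), 1 union(s), 0 star(s)
chars contribute 4×2 = 8; each union adds +2; each star adds +2
Total: 8 + 2 + 0 = 10 states


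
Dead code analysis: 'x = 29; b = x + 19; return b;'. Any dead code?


x is read by b's definition; b is returned
No dead code


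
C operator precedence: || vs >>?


'>>' is shift (level 8); '||' is logical OR (level 1)
Higher level binds tighter
'>>' has higher precedence than '||'


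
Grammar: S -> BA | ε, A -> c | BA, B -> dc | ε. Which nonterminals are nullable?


A nonterminal is nullable iff some alternative derives ε (directly, or every symbol in it is nullable)
Nullable: {B, S}


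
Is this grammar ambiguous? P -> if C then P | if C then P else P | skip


dangling else: 'if C then if C then skip else skip' parses two ways
Ambiguous


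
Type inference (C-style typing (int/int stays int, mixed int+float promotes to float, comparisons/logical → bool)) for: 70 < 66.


Operand types: int < int
Rule: comparison yields bool
Result type: bool


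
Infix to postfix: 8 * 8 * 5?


Left to right (same or higher precedence on left)
Postfix: 8 8 * 5 *


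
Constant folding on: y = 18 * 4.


18 * 4 = 72 at compile time
Optimized: y = 72


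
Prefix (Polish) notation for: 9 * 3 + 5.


left-to-right (same/higher precedence on left): tree is (+ (* 9 3) 5)
Prefix: + * 9 3 5


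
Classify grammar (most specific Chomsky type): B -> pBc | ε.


Single nonterminal LHS, but p^n c^n is not regular
Classification: Type 2 (Context-Free)


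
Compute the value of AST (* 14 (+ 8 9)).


Evaluate inner: (+ 8 9) = 17
Evaluate root: (* 14 17) = 238
Result: 238


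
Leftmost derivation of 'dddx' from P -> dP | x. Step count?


Derivation: P => dP => ddP => dddP => dddx
Steps: 4


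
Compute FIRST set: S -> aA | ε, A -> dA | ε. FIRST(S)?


Per alternative of S: FIRST(aA) = {a}; FIRST(ε) = {ε}
FIRST(S) = {a, ε}


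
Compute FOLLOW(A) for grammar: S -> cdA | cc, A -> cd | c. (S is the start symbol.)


$ ∈ FOLLOW(S). For each A -> αBβ: add FIRST(β)\{ε} to FOLLOW(B); if β nullable, add FOLLOW(A).
FOLLOW(A) = {$}


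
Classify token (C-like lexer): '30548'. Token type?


Pattern: digits only
Type: INTEGER_LITERAL


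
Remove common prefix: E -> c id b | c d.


Common prefix: 'c'
Factored: E -> c E', E' -> id b | d


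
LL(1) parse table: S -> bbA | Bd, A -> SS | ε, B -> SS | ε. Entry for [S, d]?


For [S, d]: 'd' ∈ FIRST(Bd)
Entry: S -> Bd


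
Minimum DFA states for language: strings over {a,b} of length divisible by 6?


Track length mod 6: states 0..5, accept at 0
Minimal DFA: 6 states


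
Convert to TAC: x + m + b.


Break into single-operator statements:
t1 = x + m
t2 = t1 + b


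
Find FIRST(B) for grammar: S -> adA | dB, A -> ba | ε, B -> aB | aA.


Per alternative of B: FIRST(aB) = {a}; FIRST(aA) = {a}
FIRST(B) = {a}


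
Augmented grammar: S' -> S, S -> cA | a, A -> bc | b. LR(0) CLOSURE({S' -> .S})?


Start: S' -> .S
For each item with dot before a nonterminal B, add B -> .γ for every B-production
Closure: [S' -> .S, S -> .cA, S -> .a]


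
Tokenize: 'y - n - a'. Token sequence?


Scan left to right, longest-match per lexeme
Tokens: ID(y), OP(-), ID(n), OP(-), ID(a)


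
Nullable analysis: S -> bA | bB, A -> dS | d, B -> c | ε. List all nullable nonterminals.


A nonterminal is nullable iff some alternative derives ε (directly, or every symbol in it is nullable)
Nullable: {B}


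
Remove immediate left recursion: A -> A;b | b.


Left-recursive alternatives: A;b; non-recursive: b
Introduce A': A -> bA', A' -> ;bA' | ε


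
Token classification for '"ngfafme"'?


Pattern: double-quoted sequence
Type: STRING_LITERAL


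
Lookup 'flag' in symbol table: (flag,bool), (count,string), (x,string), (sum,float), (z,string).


Lookup 'flag' → type bool


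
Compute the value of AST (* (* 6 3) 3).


Evaluate inner: (* 6 3) = 18
Evaluate root: (* 18 3) = 54
Result: 54


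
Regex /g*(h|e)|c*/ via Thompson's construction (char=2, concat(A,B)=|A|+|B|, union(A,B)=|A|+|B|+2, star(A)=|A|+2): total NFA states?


Syntax tree has 4 char leaf(s), 2 union(s), 2 star(s)
chars contribute 4×2 = 8; each union adds +2; each star adds +2
Total: 8 + 4 + 4 = 16 states


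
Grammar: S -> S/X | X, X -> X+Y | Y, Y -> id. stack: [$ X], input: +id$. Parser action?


shift '+' to continue X -> X+Y
Action: shift


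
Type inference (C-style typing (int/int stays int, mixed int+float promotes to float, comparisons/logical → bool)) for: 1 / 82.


Operand types: int / int
Rule: mixed int/float promotes to float; int/int stays int
Result type: int


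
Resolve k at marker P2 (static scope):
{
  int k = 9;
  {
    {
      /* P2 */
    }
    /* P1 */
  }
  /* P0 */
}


P2's block does not declare k; resolves to the enclosing declaration at depth 0
k = 9


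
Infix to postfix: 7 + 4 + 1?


Left to right (same or higher precedence on left)
Postfix: 7 4 + 1 +


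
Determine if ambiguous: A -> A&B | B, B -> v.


precedence layered via separate nonterminal B: deterministic
Unambiguous


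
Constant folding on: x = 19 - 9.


19 - 9 = 10 at compile time
Optimized: x = 10


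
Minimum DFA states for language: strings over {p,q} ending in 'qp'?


Track the longest suffix of input matching a prefix of 'qp': 3 classes (prefixes of length 0..2)
Minimal DFA: 3 states


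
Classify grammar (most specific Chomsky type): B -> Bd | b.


Left-linear: every RHS is a terminal or one nonterminal followed by a terminal
Classification: Type 3 (Regular)


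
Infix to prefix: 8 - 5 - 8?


left-to-right (same/higher precedence on left): tree is (- (- 8 5) 8)
Prefix: - - 8 5 8


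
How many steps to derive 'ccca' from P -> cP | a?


Derivation: P => cP => ccP => cccP => ccca
Steps: 4


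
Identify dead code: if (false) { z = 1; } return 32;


condition is constant false, so the whole block is unreachable
Dead: 'if (false) { z = 1; }'


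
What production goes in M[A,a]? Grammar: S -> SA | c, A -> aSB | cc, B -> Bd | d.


For [A, a]: 'a' ∈ FIRST(aSB)
Entry: A -> aSB


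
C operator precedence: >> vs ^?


'>>' is shift (level 8); '^' is bitwise XOR (level 4)
Higher level binds tighter
'>>' has higher precedence than '^'


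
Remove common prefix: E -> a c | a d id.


Common prefix: 'a'
Factored: E -> a E', E' -> c | d id


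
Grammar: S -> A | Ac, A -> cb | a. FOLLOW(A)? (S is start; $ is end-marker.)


$ ∈ FOLLOW(S). For each A -> αBβ: add FIRST(β)\{ε} to FOLLOW(B); if β nullable, add FOLLOW(A).
FOLLOW(A) = {$, c}


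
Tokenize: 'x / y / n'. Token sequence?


Scan left to right, longest-match per lexeme
Tokens: ID(x), OP(/), ID(y), OP(/), ID(n)


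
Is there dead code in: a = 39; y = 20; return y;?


a is assigned but never read
Dead: 'a = 39'


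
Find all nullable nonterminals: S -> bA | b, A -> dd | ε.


A nonterminal is nullable iff some alternative derives ε (directly, or every symbol in it is nullable)
Nullable: {A}


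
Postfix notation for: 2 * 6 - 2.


Left to right (same or higher precedence on left)
Postfix: 2 6 * 2 -


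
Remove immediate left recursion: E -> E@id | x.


Left-recursive alternatives: E@id; non-recursive: x
Introduce E': E -> xE', E' -> @idE' | ε


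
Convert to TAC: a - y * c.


Break into single-operator statements:
t1 = y * c
t2 = a - t1


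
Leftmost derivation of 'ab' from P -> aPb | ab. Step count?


Derivation: P => ab
Steps: 1


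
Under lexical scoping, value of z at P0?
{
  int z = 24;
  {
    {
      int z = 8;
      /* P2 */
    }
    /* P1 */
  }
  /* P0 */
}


z declared in the same block as P0
z = 24


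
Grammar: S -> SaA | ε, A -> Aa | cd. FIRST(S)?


Per alternative of S: FIRST(SaA) = {a}; FIRST(ε) = {ε}
FIRST(S) = {a, ε}


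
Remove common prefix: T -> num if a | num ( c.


Common prefix: 'num'
Factored: T -> num T', T' -> if a | ( c


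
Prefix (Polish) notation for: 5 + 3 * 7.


'*' binds tighter: tree is (+ 5 (* 3 7))
Prefix: + 5 * 3 7


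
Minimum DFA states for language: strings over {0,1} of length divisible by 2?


Track length mod 2: states 0..1, accept at 0
Minimal DFA: 2 states


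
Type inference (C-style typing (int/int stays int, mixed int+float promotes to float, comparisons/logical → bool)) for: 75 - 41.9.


Operand types: int - float
Rule: mixed int/float promotes to float; int/int stays int
Result type: float


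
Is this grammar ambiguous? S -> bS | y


right-linear, alternatives start with distinct terminals 'b' vs 'y': unique leftmost derivation
Unambiguous


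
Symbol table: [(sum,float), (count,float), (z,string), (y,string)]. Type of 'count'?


Lookup 'count' → type float


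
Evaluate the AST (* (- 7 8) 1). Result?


Evaluate inner: (- 7 8) = -1
Evaluate root: (* -1 1) = -1
Result: -1


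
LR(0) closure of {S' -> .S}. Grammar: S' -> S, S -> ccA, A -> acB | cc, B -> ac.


Start: S' -> .S
For each item with dot before a nonterminal B, add B -> .γ for every B-production
Closure: [S' -> .S, S -> .ccA]


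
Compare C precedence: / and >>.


'/' is multiplicative (level 10); '>>' is shift (level 8)
Higher level binds tighter
'/' has higher precedence than '>>'


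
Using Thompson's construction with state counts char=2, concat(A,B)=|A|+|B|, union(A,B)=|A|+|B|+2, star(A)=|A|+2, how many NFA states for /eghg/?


Syntax tree has 4 char leaf(s), 0 union(s), 0 star(s)
chars contribute 4×2 = 8; each union adds +2; each star adds +2
Total: 8 + 0 + 0 = 8 states


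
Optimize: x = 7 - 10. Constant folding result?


7 - 10 = -3 at compile time
Optimized: x = -3


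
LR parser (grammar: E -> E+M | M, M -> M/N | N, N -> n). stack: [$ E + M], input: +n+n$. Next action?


handle 'E+M' on top; lookahead ∈ FOLLOW(E) = {+, $}
Action: reduce (E -> E+M)


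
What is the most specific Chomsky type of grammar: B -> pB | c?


Right-linear: every RHS is a terminal or a terminal followed by one nonterminal
Classification: Type 3 (Regular)


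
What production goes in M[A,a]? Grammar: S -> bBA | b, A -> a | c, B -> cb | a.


For [A, a]: 'a' ∈ FIRST(a)
Entry: A -> a


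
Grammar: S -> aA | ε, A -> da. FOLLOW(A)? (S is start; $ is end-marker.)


$ ∈ FOLLOW(S). For each A -> αBβ: add FIRST(β)\{ε} to FOLLOW(B); if β nullable, add FOLLOW(A).
FOLLOW(A) = {$}


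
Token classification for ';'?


Pattern: delimiter/punctuation
Type: PUNCTUATION


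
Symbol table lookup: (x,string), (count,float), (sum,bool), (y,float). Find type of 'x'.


Lookup 'x' → type string


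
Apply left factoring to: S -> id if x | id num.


Common prefix: 'id'
Factored: S -> id S', S' -> if x | num


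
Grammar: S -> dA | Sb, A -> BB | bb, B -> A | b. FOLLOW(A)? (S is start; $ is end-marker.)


$ ∈ FOLLOW(S). For each A -> αBβ: add FIRST(β)\{ε} to FOLLOW(B); if β nullable, add FOLLOW(A).
FOLLOW(A) = {$, b}


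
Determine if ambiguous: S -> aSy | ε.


balanced a^n…y^n: each string has a unique parse
Unambiguous


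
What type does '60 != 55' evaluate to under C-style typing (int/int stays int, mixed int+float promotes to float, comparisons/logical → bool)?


Operand types: int != int
Rule: comparison yields bool
Result type: bool


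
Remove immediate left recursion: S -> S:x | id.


Left-recursive alternatives: S:x; non-recursive: id
Introduce S': S -> idS', S' -> :xS' | ε


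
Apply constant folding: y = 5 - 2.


5 - 2 = 3 at compile time
Optimized: y = 3


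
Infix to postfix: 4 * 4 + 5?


Left to right (same or higher precedence on left)
Postfix: 4 4 * 5 +


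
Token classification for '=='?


Pattern: operator symbol
Type: OPERATOR


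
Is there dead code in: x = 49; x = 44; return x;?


first assignment to x is overwritten before any read
Dead: 'x = 49'


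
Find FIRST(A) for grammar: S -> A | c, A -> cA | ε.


Per alternative of A: FIRST(cA) = {c}; FIRST(ε) = {ε}
FIRST(A) = {c, ε}


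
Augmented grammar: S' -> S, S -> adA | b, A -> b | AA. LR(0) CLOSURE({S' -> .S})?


Start: S' -> .S
For each item with dot before a nonterminal B, add B -> .γ for every B-production
Closure: [S' -> .S, S -> .adA, S -> .b]


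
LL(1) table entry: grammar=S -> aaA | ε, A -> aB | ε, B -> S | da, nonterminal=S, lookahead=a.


For [S, a]: 'a' ∈ FIRST(aaA)
Entry: S -> aaA


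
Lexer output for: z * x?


Scan left to right, longest-match per lexeme
Tokens: ID(z), OP(*), ID(x)


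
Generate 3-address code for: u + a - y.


Break into single-operator statements:
t1 = u + a
t2 = t1 - y


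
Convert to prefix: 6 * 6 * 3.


left-to-right (same/higher precedence on left): tree is (* (* 6 6) 3)
Prefix: * * 6 6 3


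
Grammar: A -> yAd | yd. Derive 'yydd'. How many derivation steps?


Derivation: A => yAd => yydd
Steps: 2


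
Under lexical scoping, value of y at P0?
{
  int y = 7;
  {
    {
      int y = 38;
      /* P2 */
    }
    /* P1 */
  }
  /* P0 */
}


y declared in the same block as P0
y = 7


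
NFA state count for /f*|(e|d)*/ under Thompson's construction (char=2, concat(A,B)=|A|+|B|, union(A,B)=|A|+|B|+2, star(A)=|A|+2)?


Syntax tree has 3 char leaf(s), 2 union(s), 2 star(s)
chars contribute 3×2 = 6; each union adds +2; each star adds +2
Total: 6 + 4 + 4 = 14 states


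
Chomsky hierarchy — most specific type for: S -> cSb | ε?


Single nonterminal LHS, but c^n b^n is not regular
Classification: Type 2 (Context-Free)


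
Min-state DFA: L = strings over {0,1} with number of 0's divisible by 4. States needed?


Track (count of 0) mod 4: states 0..3, accept at 0
Minimal DFA: 4 states


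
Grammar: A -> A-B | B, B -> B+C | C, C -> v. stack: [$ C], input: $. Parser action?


'C' (not preceded by B+) is the handle for B -> C
Action: reduce (B -> C)


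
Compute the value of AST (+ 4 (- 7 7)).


Evaluate inner: (- 7 7) = 0
Evaluate root: (+ 4 0) = 4
Result: 4


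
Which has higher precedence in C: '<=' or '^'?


'<=' is relational (level 7); '^' is bitwise XOR (level 4)
Higher level binds tighter
'<=' has higher precedence than '^'


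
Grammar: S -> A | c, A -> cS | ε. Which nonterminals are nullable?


A nonterminal is nullable iff some alternative derives ε (directly, or every symbol in it is nullable)
Nullable: {A, S}


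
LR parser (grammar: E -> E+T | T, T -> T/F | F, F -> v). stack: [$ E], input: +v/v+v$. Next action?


shift '+' to continue E -> E+T
Action: shift


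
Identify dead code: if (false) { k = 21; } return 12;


condition is constant false, so the whole block is unreachable
Dead: 'if (false) { k = 21; }'


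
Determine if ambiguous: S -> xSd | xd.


balanced x^n…d^n: each string has a unique parse
Unambiguous


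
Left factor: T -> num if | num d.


Common prefix: 'num'
Factored: T -> num T', T' -> if | d


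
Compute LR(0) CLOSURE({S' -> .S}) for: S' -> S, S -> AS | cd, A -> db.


Start: S' -> .S
For each item with dot before a nonterminal B, add B -> .γ for every B-production
Closure: [S' -> .S, S -> .AS, S -> .cd, A -> .db]


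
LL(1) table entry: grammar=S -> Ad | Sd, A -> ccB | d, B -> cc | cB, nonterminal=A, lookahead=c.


For [A, c]: 'c' ∈ FIRST(ccB)
Entry: A -> ccB


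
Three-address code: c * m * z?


Break into single-operator statements:
t1 = c * m
t2 = t1 * z


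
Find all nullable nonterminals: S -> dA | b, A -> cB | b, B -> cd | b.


A nonterminal is nullable iff some alternative derives ε (directly, or every symbol in it is nullable)
Nullable: {}


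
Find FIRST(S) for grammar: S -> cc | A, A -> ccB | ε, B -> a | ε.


Per alternative of S: FIRST(cc) = {c}; FIRST(A) = {c, ε}
FIRST(S) = {c, ε}


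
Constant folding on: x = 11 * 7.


11 * 7 = 77 at compile time
Optimized: x = 77


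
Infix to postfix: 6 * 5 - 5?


Left to right (same or higher precedence on left)
Postfix: 6 5 * 5 -


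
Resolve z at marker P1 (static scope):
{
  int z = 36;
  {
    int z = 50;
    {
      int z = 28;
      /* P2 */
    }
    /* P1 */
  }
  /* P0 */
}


z declared in the same block as P1
z = 50


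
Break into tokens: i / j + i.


Scan left to right, longest-match per lexeme
Tokens: ID(i), OP(/), ID(j), OP(+), ID(i)


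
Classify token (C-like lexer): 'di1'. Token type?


Pattern: letter/underscore followed by alphanumerics, not a keyword
Type: IDENTIFIER


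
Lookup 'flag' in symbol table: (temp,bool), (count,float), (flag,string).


Lookup 'flag' → type string


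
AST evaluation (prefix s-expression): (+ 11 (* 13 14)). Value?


Evaluate inner: (* 13 14) = 182
Evaluate root: (+ 11 182) = 193
Result: 193


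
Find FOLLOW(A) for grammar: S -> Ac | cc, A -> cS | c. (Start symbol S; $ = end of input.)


$ ∈ FOLLOW(S). For each A -> αBβ: add FIRST(β)\{ε} to FOLLOW(B); if β nullable, add FOLLOW(A).
FOLLOW(A) = {c}


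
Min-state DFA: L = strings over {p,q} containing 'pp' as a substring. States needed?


KMP-style automaton: 2 progress states + 1 absorbing accept = 3
Minimal DFA: 3 states


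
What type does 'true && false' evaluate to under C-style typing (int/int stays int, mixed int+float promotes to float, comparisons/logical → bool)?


Operand types: bool && bool
Rule: logical operators take bool operands and yield bool
Result type: bool


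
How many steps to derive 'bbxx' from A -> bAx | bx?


Derivation: A => bAx => bbxx
Steps: 2


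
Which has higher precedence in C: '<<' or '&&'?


'<<' is shift (level 8); '&&' is logical AND (level 2)
Higher level binds tighter
'<<' has higher precedence than '&&'


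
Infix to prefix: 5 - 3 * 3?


'*' binds tighter: tree is (- 5 (* 3 3))
Prefix: - 5 * 3 3


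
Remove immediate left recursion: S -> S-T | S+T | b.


Left-recursive alternatives: S-T, S+T; non-recursive: b
Introduce S': S -> bS', S' -> -TS' | +TS' | ε


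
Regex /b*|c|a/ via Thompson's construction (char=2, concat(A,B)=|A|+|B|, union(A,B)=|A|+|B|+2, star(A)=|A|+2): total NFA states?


Syntax tree has 3 char leaf(s), 2 union(s), 1 star(s)
chars contribute 3×2 = 6; each union adds +2; each star adds +2
Total: 6 + 4 + 2 = 12 states


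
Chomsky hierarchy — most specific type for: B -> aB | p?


Right-linear: every RHS is a terminal or a terminal followed by one nonterminal
Classification: Type 3 (Regular)


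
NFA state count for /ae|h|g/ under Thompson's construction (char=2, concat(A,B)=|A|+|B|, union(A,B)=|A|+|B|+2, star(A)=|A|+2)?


Syntax tree has 4 char leaf(s), 2 union(s), 0 star(s)
chars contribute 4×2 = 8; each union adds +2; each star adds +2
Total: 8 + 4 + 0 = 12 states


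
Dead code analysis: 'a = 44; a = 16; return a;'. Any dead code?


first assignment to a is overwritten before any read
Dead: 'a = 44'


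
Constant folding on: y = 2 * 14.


2 * 14 = 28 at compile time
Optimized: y = 28


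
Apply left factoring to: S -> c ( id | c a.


Common prefix: 'c'
Factored: S -> c S', S' -> ( id | a


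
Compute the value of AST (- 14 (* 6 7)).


Evaluate inner: (* 6 7) = 42
Evaluate root: (- 14 42) = -28
Result: -28


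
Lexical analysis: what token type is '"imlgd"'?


Pattern: double-quoted sequence
Type: STRING_LITERAL


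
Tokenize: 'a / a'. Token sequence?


Scan left to right, longest-match per lexeme
Tokens: ID(a), OP(/), ID(a)


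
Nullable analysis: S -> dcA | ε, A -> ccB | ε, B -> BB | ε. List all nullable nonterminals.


A nonterminal is nullable iff some alternative derives ε (directly, or every symbol in it is nullable)
Nullable: {A, B, S}


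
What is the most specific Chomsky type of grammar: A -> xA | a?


Right-linear: every RHS is a terminal or a terminal followed by one nonterminal
Classification: Type 3 (Regular)


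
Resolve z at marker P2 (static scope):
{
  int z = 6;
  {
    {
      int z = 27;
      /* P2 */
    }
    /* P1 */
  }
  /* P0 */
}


z declared in the same block as P2
z = 27


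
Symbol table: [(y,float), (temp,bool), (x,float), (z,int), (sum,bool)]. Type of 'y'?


Lookup 'y' → type float


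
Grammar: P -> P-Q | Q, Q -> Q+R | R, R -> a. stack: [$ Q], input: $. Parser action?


lookahead ∉ {+} so Q won't extend; reduce P -> Q
Action: reduce (P -> Q)


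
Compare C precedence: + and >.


'+' is additive (level 9); '>' is relational (level 7)
Higher level binds tighter
'+' has higher precedence than '>'


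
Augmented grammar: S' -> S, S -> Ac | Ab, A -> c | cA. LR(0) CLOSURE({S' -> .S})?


Start: S' -> .S
For each item with dot before a nonterminal B, add B -> .γ for every B-production
Closure: [S' -> .S, S -> .Ac, S -> .Ab, A -> .c, A -> .cA]


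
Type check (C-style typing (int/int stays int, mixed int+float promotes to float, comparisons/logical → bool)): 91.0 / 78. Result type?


Operand types: float / int
Rule: mixed int/float promotes to float; int/int stays int
Result type: float


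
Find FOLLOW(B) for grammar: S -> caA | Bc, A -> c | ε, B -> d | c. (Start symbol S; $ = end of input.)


$ ∈ FOLLOW(S). For each A -> αBβ: add FIRST(β)\{ε} to FOLLOW(B); if β nullable, add FOLLOW(A).
FOLLOW(B) = {c}


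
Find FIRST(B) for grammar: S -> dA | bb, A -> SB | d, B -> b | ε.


Per alternative of B: FIRST(b) = {b}; FIRST(ε) = {ε}
FIRST(B) = {b, ε}


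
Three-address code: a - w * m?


Break into single-operator statements:
t1 = w * m
t2 = a - t1


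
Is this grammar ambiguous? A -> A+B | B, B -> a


precedence layered via separate nonterminal B: deterministic
Unambiguous


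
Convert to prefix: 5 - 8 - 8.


left-to-right (same/higher precedence on left): tree is (- (- 5 8) 8)
Prefix: - - 5 8 8


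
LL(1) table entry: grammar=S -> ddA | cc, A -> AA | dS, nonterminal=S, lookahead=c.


For [S, c]: 'c' ∈ FIRST(cc)
Entry: S -> cc


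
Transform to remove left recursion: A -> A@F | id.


Left-recursive alternatives: A@F; non-recursive: id
Introduce A': A -> idA', A' -> @FA' | ε


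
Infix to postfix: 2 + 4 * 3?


* has higher precedence, evaluate 4*3 first
Postfix: 2 4 3 * +


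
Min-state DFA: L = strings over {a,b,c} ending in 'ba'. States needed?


Track the longest suffix of input matching a prefix of 'ba': 3 classes (prefixes of length 0..2)
Minimal DFA: 3 states


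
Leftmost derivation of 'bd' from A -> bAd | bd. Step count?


Derivation: A => bd
Steps: 1


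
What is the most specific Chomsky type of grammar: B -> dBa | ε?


Single nonterminal LHS, but d^n a^n is not regular
Classification: Type 2 (Context-Free)


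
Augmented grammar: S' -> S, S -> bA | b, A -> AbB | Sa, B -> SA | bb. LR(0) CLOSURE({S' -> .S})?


Start: S' -> .S
For each item with dot before a nonterminal B, add B -> .γ for every B-production
Closure: [S' -> .S, S -> .bA, S -> .b]


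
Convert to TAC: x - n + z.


Break into single-operator statements:
t1 = x - n
t2 = t1 + z


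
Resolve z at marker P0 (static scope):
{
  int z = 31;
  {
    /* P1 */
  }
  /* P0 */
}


z declared in the same block as P0
z = 31


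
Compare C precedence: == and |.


'==' is equality (level 6); '|' is bitwise OR (level 3)
Higher level binds tighter
'==' has higher precedence than '|'


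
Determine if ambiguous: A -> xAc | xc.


balanced x^n…c^n: each string has a unique parse
Unambiguous


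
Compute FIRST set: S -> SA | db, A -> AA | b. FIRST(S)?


Per alternative of S: FIRST(SA) = {d}; FIRST(db) = {d}
FIRST(S) = {d}


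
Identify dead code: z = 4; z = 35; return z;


first assignment to z is overwritten before any read
Dead: 'z = 4'


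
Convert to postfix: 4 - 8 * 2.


* has higher precedence, evaluate 8*2 first
Postfix: 4 8 2 * -


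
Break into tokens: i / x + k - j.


Scan left to right, longest-match per lexeme
Tokens: ID(i), OP(/), ID(x), OP(+), ID(k), OP(-), ID(j)


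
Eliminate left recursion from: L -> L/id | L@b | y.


Left-recursive alternatives: L/id, L@b; non-recursive: y
Introduce L': L -> yL', L' -> /idL' | @bL' | ε


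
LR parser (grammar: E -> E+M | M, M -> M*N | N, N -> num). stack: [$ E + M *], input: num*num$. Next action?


no handle; shift 'num'
Action: shift


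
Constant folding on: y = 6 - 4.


6 - 4 = 2 at compile time
Optimized: y = 2


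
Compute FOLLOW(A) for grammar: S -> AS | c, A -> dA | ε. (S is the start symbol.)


$ ∈ FOLLOW(S). For each A -> αBβ: add FIRST(β)\{ε} to FOLLOW(B); if β nullable, add FOLLOW(A).
FOLLOW(A) = {c, d}


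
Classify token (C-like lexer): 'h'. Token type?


Pattern: letter/underscore followed by alphanumerics, not a keyword
Type: IDENTIFIER


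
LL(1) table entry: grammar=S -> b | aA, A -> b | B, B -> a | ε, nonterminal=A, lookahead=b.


For [A, b]: 'b' ∈ FIRST(b)
Entry: A -> b


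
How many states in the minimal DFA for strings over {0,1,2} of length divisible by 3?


Track length mod 3: states 0..2, accept at 0
Minimal DFA: 3 states


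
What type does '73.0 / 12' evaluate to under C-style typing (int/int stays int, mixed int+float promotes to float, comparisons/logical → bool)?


Operand types: float / int
Rule: mixed int/float promotes to float; int/int stays int
Result type: float


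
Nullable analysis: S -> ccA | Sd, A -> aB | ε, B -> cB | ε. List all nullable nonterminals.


A nonterminal is nullable iff some alternative derives ε (directly, or every symbol in it is nullable)
Nullable: {A, B}


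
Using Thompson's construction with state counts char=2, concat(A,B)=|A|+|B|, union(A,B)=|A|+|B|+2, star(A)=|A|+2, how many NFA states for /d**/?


Syntax tree has 1 char leaf(s), 0 union(s), 2 star(s)
chars contribute 1×2 = 2; each union adds +2; each star adds +2
Total: 2 + 0 + 4 = 6 states


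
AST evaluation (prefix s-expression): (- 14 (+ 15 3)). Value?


Evaluate inner: (+ 15 3) = 18
Evaluate root: (- 14 18) = -4
Result: -4


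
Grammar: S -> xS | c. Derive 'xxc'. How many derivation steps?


Derivation: S => xS => xxS => xxc
Steps: 3


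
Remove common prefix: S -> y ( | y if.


Common prefix: 'y'
Factored: S -> y S', S' -> ( | if


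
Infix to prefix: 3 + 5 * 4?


'*' binds tighter: tree is (+ 3 (* 5 4))
Prefix: + 3 * 5 4


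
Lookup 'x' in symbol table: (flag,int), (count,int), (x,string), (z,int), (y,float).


Lookup 'x' → type string


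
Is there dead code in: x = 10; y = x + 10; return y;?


x is read by y's definition; y is returned
No dead code


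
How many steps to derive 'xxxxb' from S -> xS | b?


Derivation: S => xS => xxS => xxxS => xxxxS => xxxxb
Steps: 5


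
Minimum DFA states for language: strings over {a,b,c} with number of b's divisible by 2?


Track (count of b) mod 2: states 0..1, accept at 0
Minimal DFA: 2 states


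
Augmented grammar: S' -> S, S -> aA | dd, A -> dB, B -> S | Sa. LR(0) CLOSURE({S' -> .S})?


Start: S' -> .S
For each item with dot before a nonterminal B, add B -> .γ for every B-production
Closure: [S' -> .S, S -> .aA, S -> .dd]


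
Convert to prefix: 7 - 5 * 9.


'*' binds tighter: tree is (- 7 (* 5 9))
Prefix: - 7 * 5 9


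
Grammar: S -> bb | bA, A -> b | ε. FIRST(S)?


Per alternative of S: FIRST(bb) = {b}; FIRST(bA) = {b}
FIRST(S) = {b}


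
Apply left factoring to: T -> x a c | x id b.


Common prefix: 'x'
Factored: T -> x T', T' -> a c | id b


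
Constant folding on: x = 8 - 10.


8 - 10 = -2 at compile time
Optimized: x = -2


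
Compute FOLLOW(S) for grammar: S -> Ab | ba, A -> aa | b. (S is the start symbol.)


$ ∈ FOLLOW(S). For each A -> αBβ: add FIRST(β)\{ε} to FOLLOW(B); if β nullable, add FOLLOW(A).
FOLLOW(S) = {$}


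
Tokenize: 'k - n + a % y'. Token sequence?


Scan left to right, longest-match per lexeme
Tokens: ID(k), OP(-), ID(n), OP(+), ID(a), OP(%), ID(y)


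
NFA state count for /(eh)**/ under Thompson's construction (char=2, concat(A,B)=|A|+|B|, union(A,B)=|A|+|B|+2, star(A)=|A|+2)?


Syntax tree has 2 char leaf(s), 0 union(s), 2 star(s)
chars contribute 2×2 = 4; each union adds +2; each star adds +2
Total: 4 + 0 + 4 = 8 states


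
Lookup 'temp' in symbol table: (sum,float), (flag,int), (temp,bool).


Lookup 'temp' → type bool


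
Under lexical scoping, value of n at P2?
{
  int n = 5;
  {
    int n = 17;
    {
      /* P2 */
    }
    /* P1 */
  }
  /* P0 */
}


P2's block does not declare n; resolves to the enclosing declaration at depth 1
n = 17


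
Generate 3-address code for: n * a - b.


Break into single-operator statements:
t1 = n * a
t2 = t1 - b


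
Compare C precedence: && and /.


'/' is multiplicative (level 10); '&&' is logical AND (level 2)
Higher level binds tighter
'/' has higher precedence than '&&'


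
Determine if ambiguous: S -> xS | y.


right-linear, alternatives start with distinct terminals 'x' vs 'y': unique leftmost derivation
Unambiguous


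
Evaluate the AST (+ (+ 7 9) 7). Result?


Evaluate inner: (+ 7 9) = 16
Evaluate root: (+ 16 7) = 23
Result: 23


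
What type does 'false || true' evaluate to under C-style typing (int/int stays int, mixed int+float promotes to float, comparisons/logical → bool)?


Operand types: bool || bool
Rule: logical operators take bool operands and yield bool
Result type: bool


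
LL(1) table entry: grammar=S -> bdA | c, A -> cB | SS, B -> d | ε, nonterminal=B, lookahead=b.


For [B, b]: ε is nullable and 'b' ∈ FOLLOW(B)
Entry: B -> ε


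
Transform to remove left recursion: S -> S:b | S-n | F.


Left-recursive alternatives: S:b, S-n; non-recursive: F
Introduce S': S -> FS', S' -> :bS' | -nS' | ε


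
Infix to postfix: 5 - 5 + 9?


Left to right (same or higher precedence on left)
Postfix: 5 5 - 9 +


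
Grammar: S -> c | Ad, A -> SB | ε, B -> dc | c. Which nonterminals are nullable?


A nonterminal is nullable iff some alternative derives ε (directly, or every symbol in it is nullable)
Nullable: {A}


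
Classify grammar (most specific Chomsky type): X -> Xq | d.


Left-linear: every RHS is a terminal or one nonterminal followed by a terminal
Classification: Type 3 (Regular)


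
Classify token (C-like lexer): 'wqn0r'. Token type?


Pattern: letter/underscore followed by alphanumerics, not a keyword
Type: IDENTIFIER


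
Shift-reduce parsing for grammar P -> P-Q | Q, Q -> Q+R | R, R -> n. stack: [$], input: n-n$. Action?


no handle on stack; shift 'n'
Action: shift


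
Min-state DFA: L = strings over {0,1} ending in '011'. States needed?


Track the longest suffix of input matching a prefix of '011': 4 classes (prefixes of length 0..3)
Minimal DFA: 4 states


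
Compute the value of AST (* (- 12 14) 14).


Evaluate inner: (- 12 14) = -2
Evaluate root: (* -2 14) = -28
Result: -28


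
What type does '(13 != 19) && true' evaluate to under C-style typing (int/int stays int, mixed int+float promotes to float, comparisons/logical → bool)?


Operand types: bool && bool
Rule: logical operators take bool operands and yield bool
Result type: bool
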